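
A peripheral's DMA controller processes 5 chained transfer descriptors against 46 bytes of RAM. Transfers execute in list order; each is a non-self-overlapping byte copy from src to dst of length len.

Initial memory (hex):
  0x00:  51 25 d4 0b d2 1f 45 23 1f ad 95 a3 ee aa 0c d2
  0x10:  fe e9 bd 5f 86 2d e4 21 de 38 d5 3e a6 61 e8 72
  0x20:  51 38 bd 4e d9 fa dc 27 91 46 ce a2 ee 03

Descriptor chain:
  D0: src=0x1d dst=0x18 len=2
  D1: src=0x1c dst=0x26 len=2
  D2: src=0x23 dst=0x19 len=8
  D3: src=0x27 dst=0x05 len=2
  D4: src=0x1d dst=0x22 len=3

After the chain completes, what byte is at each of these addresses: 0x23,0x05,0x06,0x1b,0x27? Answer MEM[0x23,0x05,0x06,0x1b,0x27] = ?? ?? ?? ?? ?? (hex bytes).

#0 dst[0x18+2] := {0x61,0xe8}
#1 dst[0x26+2] := {0xa6,0x61}
#2 dst[0x19+8] := {0x4e,0xd9,0xfa,0xa6,0x61,0x91,0x46,0xce}
#3 dst[0x05+2] := {0x61,0x91}
#4 dst[0x22+3] := {0x61,0x91,0x46}
query mem[0x23]=0x91, mem[0x05]=0x61, mem[0x06]=0x91, mem[0x1b]=0xfa, mem[0x27]=0x61

MEM[0x23,0x05,0x06,0x1b,0x27] = 91 61 91 fa 61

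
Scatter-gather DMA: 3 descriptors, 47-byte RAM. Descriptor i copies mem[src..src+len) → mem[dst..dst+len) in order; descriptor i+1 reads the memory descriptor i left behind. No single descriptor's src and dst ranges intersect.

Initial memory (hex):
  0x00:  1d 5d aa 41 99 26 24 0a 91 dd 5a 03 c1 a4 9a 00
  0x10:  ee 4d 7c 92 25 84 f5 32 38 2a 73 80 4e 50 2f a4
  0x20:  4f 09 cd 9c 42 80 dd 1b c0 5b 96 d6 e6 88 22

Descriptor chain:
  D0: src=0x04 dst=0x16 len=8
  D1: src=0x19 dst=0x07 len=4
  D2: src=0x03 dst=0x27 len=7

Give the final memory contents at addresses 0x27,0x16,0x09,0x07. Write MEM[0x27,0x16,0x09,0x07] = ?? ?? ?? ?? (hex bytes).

#0 dst[0x16+8] := {0x99,0x26,0x24,0x0a,0x91,0xdd,0x5a,0x03}
#1 dst[0x07+4] := {0x0a,0x91,0xdd,0x5a}
#2 dst[0x27+7] := {0x41,0x99,0x26,0x24,0x0a,0x91,0xdd}
query mem[0x27]=0x41, mem[0x16]=0x99, mem[0x09]=0xdd, mem[0x07]=0x0a

MEM[0x27,0x16,0x09,0x07] = 41 99 dd 0a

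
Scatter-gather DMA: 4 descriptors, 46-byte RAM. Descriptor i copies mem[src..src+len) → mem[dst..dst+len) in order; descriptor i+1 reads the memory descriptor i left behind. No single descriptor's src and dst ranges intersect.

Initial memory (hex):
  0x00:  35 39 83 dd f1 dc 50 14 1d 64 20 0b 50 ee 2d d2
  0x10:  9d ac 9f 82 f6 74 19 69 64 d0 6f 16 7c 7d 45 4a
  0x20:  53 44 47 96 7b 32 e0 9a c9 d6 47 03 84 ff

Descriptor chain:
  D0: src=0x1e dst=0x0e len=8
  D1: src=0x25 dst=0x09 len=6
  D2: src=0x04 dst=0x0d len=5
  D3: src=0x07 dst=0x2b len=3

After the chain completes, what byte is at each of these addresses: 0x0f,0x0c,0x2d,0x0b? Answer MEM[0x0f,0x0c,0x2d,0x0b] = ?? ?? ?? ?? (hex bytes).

#0 dst[0x0e+8] := {0x45,0x4a,0x53,0x44,0x47,0x96,0x7b,0x32}
#1 dst[0x09+6] := {0x32,0xe0,0x9a,0xc9,0xd6,0x47}
#2 dst[0x0d+5] := {0xf1,0xdc,0x50,0x14,0x1d}
#3 dst[0x2b+3] := {0x14,0x1d,0x32}
query mem[0x0f]=0x50, mem[0x0c]=0xc9, mem[0x2d]=0x32, mem[0x0b]=0x9a

MEM[0x0f,0x0c,0x2d,0x0b] = 50 c9 32 9a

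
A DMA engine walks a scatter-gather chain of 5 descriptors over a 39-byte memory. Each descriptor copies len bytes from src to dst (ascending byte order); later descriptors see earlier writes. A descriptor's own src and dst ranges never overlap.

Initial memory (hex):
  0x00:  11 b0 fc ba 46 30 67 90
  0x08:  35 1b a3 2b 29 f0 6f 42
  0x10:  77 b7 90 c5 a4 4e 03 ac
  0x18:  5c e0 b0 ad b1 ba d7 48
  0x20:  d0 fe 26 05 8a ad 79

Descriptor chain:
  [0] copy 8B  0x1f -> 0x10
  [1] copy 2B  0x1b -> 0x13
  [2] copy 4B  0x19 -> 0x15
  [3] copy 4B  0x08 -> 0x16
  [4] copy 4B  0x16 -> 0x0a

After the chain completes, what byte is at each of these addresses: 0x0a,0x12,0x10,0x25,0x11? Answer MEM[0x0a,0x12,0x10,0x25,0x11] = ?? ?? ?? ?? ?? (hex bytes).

MEM[0x0a,0x12,0x10,0x25,0x11] = 35 fe 48 ad d0

  after D0: wrote 8B at 0x10 = 48d0fe26058aad79
  after D1: wrote 2B at 0x13 = adb1
  after D2: wrote 4B at 0x15 = e0b0adb1
  after D3: wrote 4B at 0x16 = 351ba32b
  after D4: wrote 4B at 0x0a = 351ba32b
query mem[0x0a]=0x35, mem[0x12]=0xfe, mem[0x10]=0x48, mem[0x25]=0xad, mem[0x11]=0xd0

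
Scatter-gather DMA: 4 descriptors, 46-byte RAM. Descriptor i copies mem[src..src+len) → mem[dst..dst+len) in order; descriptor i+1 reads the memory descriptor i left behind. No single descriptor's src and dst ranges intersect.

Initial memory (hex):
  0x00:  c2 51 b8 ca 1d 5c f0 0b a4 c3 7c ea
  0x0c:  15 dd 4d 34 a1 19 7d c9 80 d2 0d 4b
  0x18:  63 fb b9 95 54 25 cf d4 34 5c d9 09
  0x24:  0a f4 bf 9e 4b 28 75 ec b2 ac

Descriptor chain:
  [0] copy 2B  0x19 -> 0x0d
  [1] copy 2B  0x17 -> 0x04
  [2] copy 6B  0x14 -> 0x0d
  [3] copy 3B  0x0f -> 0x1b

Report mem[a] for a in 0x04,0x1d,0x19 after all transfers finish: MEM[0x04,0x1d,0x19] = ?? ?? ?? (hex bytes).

MEM[0x04,0x1d,0x19] = 4b 63 fb

  after D0: wrote 2B at 0x0d = fbb9
  after D1: wrote 2B at 0x04 = 4b63
  after D2: wrote 6B at 0x0d = 80d20d4b63fb
  after D3: wrote 3B at 0x1b = 0d4b63
query mem[0x04]=0x4b, mem[0x1d]=0x63, mem[0x19]=0xfb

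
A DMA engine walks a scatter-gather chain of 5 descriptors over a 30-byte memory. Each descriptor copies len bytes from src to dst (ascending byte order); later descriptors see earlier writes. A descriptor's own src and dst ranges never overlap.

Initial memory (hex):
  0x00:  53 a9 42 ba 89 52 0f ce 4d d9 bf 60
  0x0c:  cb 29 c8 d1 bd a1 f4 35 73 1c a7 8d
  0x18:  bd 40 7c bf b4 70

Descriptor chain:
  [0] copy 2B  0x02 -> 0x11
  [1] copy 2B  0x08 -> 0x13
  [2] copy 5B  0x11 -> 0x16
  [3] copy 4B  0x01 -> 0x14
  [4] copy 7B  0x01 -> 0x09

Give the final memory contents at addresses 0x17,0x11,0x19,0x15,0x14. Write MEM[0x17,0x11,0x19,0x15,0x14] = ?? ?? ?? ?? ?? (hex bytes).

  after D0: wrote 2B at 0x11 = 42ba
  after D1: wrote 2B at 0x13 = 4dd9
  after D2: wrote 5B at 0x16 = 42ba4dd91c
  after D3: wrote 4B at 0x14 = a942ba89
  after D4: wrote 7B at 0x09 = a942ba89520fce
query mem[0x17]=0x89, mem[0x11]=0x42, mem[0x19]=0xd9, mem[0x15]=0x42, mem[0x14]=0xa9

MEM[0x17,0x11,0x19,0x15,0x14] = 89 42 d9 42 a9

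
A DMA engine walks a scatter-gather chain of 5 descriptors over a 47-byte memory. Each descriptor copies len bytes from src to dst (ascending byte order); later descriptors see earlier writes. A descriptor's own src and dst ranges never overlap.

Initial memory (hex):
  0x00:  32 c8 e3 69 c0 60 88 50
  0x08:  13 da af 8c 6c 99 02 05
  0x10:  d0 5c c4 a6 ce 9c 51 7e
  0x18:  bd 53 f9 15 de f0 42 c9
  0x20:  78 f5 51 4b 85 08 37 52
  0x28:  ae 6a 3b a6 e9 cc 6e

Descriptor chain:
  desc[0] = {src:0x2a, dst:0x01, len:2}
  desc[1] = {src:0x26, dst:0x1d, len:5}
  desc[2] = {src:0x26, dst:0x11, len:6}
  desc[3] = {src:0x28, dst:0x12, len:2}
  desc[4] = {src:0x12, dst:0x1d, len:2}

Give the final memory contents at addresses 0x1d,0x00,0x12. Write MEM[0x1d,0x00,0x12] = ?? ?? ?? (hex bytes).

D0: mem[0x01..0x02] <- [3b a6]
D1: mem[0x1d..0x21] <- [37 52 ae 6a 3b]
D2: mem[0x11..0x16] <- [37 52 ae 6a 3b a6]
D3: mem[0x12..0x13] <- [ae 6a]
D4: mem[0x1d..0x1e] <- [ae 6a]
query mem[0x1d]=0xae, mem[0x00]=0x32, mem[0x12]=0xae

MEM[0x1d,0x00,0x12] = ae 32 ae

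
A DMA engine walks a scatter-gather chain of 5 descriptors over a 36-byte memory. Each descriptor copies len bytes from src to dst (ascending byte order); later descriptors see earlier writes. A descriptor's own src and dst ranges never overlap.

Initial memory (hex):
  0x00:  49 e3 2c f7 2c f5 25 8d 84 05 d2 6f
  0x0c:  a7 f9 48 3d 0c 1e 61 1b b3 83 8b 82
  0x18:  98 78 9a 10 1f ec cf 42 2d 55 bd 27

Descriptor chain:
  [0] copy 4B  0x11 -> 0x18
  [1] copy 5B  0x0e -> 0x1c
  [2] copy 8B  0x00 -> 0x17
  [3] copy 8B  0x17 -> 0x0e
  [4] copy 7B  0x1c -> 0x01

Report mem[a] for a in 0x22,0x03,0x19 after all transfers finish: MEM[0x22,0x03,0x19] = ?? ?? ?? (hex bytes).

  after D0: wrote 4B at 0x18 = 1e611bb3
  after D1: wrote 5B at 0x1c = 483d0c1e61
  after D2: wrote 8B at 0x17 = 49e32cf72cf5258d
  after D3: wrote 8B at 0x0e = 49e32cf72cf5258d
  after D4: wrote 7B at 0x01 = f5258d1e6155bd
query mem[0x22]=0xbd, mem[0x03]=0x8d, mem[0x19]=0x2c

MEM[0x22,0x03,0x19] = bd 8d 2c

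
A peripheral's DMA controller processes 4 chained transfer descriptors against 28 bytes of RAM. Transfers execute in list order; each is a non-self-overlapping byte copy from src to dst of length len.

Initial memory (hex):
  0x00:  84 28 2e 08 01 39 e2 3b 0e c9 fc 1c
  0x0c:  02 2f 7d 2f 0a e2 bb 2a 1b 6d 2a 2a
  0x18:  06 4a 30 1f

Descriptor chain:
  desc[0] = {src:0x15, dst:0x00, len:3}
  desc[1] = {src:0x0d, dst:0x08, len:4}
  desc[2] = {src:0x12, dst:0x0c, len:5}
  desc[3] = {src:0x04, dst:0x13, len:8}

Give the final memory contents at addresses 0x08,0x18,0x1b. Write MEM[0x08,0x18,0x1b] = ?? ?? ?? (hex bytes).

  after D0: wrote 3B at 0x00 = 6d2a2a
  after D1: wrote 4B at 0x08 = 2f7d2f0a
  after D2: wrote 5B at 0x0c = bb2a1b6d2a
  after D3: wrote 8B at 0x13 = 0139e23b2f7d2f0a
query mem[0x08]=0x2f, mem[0x18]=0x7d, mem[0x1b]=0x1f

MEM[0x08,0x18,0x1b] = 2f 7d 1f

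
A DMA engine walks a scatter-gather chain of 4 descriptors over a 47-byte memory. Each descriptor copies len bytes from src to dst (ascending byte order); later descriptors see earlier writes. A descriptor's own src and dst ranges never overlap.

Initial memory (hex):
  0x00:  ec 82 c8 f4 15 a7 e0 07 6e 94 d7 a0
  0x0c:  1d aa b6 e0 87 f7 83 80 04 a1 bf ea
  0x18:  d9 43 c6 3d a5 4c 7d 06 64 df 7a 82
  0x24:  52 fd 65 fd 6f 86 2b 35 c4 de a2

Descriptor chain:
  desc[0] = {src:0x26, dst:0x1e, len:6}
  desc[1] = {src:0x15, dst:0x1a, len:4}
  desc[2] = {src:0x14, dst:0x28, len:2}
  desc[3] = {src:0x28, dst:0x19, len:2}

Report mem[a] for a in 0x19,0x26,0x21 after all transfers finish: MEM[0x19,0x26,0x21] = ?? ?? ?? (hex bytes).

MEM[0x19,0x26,0x21] = 04 65 86

[0] 0x26->0x1e len=6 : 65 fd 6f 86 2b 35
[1] 0x15->0x1a len=4 : a1 bf ea d9
[2] 0x14->0x28 len=2 : 04 a1
[3] 0x28->0x19 len=2 : 04 a1
query mem[0x19]=0x04, mem[0x26]=0x65, mem[0x21]=0x86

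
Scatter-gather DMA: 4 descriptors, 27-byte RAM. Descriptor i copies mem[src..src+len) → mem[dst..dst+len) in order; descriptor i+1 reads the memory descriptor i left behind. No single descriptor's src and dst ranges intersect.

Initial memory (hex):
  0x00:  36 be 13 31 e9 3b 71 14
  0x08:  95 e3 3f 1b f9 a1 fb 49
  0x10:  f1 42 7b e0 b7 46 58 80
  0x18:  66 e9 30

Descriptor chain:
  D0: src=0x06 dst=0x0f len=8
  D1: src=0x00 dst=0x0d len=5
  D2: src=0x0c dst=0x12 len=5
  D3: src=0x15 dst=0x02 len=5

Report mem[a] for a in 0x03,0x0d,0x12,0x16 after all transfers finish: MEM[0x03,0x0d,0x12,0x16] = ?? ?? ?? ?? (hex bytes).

#0 dst[0x0f+8] := {0x71,0x14,0x95,0xe3,0x3f,0x1b,0xf9,0xa1}
#1 dst[0x0d+5] := {0x36,0xbe,0x13,0x31,0xe9}
#2 dst[0x12+5] := {0xf9,0x36,0xbe,0x13,0x31}
#3 dst[0x02+5] := {0x13,0x31,0x80,0x66,0xe9}
query mem[0x03]=0x31, mem[0x0d]=0x36, mem[0x12]=0xf9, mem[0x16]=0x31

MEM[0x03,0x0d,0x12,0x16] = 31 36 f9 31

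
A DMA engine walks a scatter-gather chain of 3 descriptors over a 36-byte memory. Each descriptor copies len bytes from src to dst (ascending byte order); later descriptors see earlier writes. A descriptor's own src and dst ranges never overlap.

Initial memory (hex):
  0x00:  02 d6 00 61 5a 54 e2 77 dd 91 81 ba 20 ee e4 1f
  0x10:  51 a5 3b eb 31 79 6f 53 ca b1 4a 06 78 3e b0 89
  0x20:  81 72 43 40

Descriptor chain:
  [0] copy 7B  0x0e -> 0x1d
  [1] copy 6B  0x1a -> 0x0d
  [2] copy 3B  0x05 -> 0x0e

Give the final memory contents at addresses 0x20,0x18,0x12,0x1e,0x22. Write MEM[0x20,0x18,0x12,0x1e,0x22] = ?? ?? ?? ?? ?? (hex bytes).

MEM[0x20,0x18,0x12,0x1e,0x22] = a5 ca 51 1f eb

D0: mem[0x1d..0x23] <- [e4 1f 51 a5 3b eb 31]
D1: mem[0x0d..0x12] <- [4a 06 78 e4 1f 51]
D2: mem[0x0e..0x10] <- [54 e2 77]
query mem[0x20]=0xa5, mem[0x18]=0xca, mem[0x12]=0x51, mem[0x1e]=0x1f, mem[0x22]=0xeb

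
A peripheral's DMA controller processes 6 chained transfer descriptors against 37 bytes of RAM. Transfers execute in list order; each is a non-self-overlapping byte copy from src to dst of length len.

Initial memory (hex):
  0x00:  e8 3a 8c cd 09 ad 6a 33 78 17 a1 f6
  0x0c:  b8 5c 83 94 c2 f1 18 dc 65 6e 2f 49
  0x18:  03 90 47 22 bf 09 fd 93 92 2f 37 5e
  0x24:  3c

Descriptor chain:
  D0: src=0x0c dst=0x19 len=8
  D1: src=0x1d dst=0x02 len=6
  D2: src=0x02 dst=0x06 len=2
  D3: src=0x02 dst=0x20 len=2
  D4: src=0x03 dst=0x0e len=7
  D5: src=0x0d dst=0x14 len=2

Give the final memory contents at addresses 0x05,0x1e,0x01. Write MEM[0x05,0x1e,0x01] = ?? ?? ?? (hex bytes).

MEM[0x05,0x1e,0x01] = dc f1 3a

[0] 0x0c->0x19 len=8 : b8 5c 83 94 c2 f1 18 dc
[1] 0x1d->0x02 len=6 : c2 f1 18 dc 2f 37
[2] 0x02->0x06 len=2 : c2 f1
[3] 0x02->0x20 len=2 : c2 f1
[4] 0x03->0x0e len=7 : f1 18 dc c2 f1 78 17
[5] 0x0d->0x14 len=2 : 5c f1
query mem[0x05]=0xdc, mem[0x1e]=0xf1, mem[0x01]=0x3a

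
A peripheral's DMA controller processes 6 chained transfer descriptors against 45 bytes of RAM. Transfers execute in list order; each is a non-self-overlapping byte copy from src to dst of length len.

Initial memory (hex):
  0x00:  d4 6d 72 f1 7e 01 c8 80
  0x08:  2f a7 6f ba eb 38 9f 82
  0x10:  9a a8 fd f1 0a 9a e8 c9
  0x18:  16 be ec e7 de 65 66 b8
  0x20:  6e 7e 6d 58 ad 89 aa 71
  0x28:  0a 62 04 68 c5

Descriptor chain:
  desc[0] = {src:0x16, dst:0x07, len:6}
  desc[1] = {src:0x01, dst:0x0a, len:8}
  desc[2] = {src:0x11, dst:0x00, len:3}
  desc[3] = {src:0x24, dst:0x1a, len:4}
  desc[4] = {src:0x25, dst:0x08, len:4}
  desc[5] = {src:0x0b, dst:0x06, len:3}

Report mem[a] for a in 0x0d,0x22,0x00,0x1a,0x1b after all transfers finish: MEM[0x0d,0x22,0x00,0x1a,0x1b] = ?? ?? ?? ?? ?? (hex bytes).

  after D0: wrote 6B at 0x07 = e8c916beece7
  after D1: wrote 8B at 0x0a = 6d72f17e01c8e8c9
  after D2: wrote 3B at 0x00 = c9fdf1
  after D3: wrote 4B at 0x1a = ad89aa71
  after D4: wrote 4B at 0x08 = 89aa710a
  after D5: wrote 3B at 0x06 = 0af17e
query mem[0x0d]=0x7e, mem[0x22]=0x6d, mem[0x00]=0xc9, mem[0x1a]=0xad, mem[0x1b]=0x89

MEM[0x0d,0x22,0x00,0x1a,0x1b] = 7e 6d c9 ad 89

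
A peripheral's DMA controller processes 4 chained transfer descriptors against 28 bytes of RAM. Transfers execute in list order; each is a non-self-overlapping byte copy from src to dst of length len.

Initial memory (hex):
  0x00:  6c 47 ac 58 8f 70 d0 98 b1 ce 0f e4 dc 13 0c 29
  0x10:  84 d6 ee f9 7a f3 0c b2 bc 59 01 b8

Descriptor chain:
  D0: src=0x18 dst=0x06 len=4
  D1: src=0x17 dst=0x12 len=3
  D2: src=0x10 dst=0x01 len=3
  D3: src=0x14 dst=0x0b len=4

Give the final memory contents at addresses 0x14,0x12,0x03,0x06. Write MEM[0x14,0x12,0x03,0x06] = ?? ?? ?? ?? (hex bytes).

MEM[0x14,0x12,0x03,0x06] = 59 b2 b2 bc

D0: mem[0x06..0x09] <- [bc 59 01 b8]
D1: mem[0x12..0x14] <- [b2 bc 59]
D2: mem[0x01..0x03] <- [84 d6 b2]
D3: mem[0x0b..0x0e] <- [59 f3 0c b2]
query mem[0x14]=0x59, mem[0x12]=0xb2, mem[0x03]=0xb2, mem[0x06]=0xbc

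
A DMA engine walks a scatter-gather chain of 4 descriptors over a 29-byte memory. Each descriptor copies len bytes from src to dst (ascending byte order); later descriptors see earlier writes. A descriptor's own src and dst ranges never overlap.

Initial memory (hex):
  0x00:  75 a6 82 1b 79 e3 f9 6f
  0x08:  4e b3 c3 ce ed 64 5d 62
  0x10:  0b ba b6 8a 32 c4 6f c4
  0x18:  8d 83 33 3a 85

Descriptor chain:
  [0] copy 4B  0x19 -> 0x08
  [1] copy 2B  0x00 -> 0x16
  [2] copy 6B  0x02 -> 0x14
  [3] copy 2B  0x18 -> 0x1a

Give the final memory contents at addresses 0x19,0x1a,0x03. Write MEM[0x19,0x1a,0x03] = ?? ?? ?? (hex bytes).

MEM[0x19,0x1a,0x03] = 6f f9 1b

[0] 0x19->0x08 len=4 : 83 33 3a 85
[1] 0x00->0x16 len=2 : 75 a6
[2] 0x02->0x14 len=6 : 82 1b 79 e3 f9 6f
[3] 0x18->0x1a len=2 : f9 6f
query mem[0x19]=0x6f, mem[0x1a]=0xf9, mem[0x03]=0x1b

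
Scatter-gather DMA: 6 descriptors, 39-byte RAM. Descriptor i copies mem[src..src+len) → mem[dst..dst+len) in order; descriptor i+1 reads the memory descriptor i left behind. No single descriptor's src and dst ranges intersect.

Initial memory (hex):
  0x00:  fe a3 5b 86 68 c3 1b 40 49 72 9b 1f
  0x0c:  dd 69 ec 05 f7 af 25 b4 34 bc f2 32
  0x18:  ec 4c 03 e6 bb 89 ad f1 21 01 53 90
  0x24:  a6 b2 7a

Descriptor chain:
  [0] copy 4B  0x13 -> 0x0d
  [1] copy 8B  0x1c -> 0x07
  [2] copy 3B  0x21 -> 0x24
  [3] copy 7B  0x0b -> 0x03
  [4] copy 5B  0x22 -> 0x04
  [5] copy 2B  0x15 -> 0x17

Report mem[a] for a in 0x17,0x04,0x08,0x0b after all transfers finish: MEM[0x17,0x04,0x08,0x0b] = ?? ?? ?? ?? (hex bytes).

#0 dst[0x0d+4] := {0xb4,0x34,0xbc,0xf2}
#1 dst[0x07+8] := {0xbb,0x89,0xad,0xf1,0x21,0x01,0x53,0x90}
#2 dst[0x24+3] := {0x01,0x53,0x90}
#3 dst[0x03+7] := {0x21,0x01,0x53,0x90,0xbc,0xf2,0xaf}
#4 dst[0x04+5] := {0x53,0x90,0x01,0x53,0x90}
#5 dst[0x17+2] := {0xbc,0xf2}
query mem[0x17]=0xbc, mem[0x04]=0x53, mem[0x08]=0x90, mem[0x0b]=0x21

MEM[0x17,0x04,0x08,0x0b] = bc 53 90 21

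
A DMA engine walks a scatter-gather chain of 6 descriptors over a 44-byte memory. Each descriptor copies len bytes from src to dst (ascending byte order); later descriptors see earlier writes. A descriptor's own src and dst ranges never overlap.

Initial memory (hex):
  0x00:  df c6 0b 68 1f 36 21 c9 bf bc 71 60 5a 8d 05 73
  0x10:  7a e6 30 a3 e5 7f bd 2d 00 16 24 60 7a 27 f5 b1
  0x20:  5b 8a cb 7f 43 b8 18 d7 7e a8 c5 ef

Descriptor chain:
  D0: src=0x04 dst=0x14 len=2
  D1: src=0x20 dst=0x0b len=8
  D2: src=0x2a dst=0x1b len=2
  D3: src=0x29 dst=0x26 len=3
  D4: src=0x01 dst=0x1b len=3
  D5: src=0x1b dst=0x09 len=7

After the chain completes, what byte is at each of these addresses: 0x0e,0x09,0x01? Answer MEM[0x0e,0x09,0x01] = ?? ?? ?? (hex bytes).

#0 dst[0x14+2] := {0x1f,0x36}
#1 dst[0x0b+8] := {0x5b,0x8a,0xcb,0x7f,0x43,0xb8,0x18,0xd7}
#2 dst[0x1b+2] := {0xc5,0xef}
#3 dst[0x26+3] := {0xa8,0xc5,0xef}
#4 dst[0x1b+3] := {0xc6,0x0b,0x68}
#5 dst[0x09+7] := {0xc6,0x0b,0x68,0xf5,0xb1,0x5b,0x8a}
query mem[0x0e]=0x5b, mem[0x09]=0xc6, mem[0x01]=0xc6

MEM[0x0e,0x09,0x01] = 5b c6 c6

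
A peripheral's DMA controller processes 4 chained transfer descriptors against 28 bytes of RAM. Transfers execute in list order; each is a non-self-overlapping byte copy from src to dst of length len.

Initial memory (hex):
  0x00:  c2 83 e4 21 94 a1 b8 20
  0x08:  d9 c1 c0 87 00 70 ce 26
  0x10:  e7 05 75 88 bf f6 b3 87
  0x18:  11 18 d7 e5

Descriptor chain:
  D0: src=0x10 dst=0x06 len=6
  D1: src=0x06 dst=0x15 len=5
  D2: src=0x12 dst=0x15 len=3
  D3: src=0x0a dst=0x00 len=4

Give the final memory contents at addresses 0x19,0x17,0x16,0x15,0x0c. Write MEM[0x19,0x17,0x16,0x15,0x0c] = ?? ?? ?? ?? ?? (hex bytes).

[0] 0x10->0x06 len=6 : e7 05 75 88 bf f6
[1] 0x06->0x15 len=5 : e7 05 75 88 bf
[2] 0x12->0x15 len=3 : 75 88 bf
[3] 0x0a->0x00 len=4 : bf f6 00 70
query mem[0x19]=0xbf, mem[0x17]=0xbf, mem[0x16]=0x88, mem[0x15]=0x75, mem[0x0c]=0x00

MEM[0x19,0x17,0x16,0x15,0x0c] = bf bf 88 75 00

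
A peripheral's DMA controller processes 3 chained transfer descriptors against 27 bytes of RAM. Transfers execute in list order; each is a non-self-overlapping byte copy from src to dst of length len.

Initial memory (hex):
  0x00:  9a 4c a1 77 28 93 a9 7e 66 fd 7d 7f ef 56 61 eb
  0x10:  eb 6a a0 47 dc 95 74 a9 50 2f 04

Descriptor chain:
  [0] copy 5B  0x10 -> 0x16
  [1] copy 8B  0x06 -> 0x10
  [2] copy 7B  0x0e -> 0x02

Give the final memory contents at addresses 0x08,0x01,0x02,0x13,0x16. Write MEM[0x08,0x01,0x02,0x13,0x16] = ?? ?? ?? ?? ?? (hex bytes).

MEM[0x08,0x01,0x02,0x13,0x16] = 7d 4c 61 fd ef

D0: mem[0x16..0x1a] <- [eb 6a a0 47 dc]
D1: mem[0x10..0x17] <- [a9 7e 66 fd 7d 7f ef 56]
D2: mem[0x02..0x08] <- [61 eb a9 7e 66 fd 7d]
query mem[0x08]=0x7d, mem[0x01]=0x4c, mem[0x02]=0x61, mem[0x13]=0xfd, mem[0x16]=0xef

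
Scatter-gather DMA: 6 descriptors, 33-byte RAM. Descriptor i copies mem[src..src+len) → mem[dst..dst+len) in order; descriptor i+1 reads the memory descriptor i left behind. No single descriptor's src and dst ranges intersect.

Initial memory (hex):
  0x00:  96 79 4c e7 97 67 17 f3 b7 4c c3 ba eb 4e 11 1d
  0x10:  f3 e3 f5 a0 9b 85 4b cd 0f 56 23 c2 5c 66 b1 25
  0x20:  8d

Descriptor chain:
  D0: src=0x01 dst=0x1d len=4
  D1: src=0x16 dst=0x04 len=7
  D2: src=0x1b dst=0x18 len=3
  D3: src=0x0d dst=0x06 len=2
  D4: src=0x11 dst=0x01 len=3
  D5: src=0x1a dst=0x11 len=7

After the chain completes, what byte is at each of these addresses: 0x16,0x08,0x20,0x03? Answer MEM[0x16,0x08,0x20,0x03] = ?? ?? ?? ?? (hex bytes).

MEM[0x16,0x08,0x20,0x03] = e7 23 97 a0

[0] 0x01->0x1d len=4 : 79 4c e7 97
[1] 0x16->0x04 len=7 : 4b cd 0f 56 23 c2 5c
[2] 0x1b->0x18 len=3 : c2 5c 79
[3] 0x0d->0x06 len=2 : 4e 11
[4] 0x11->0x01 len=3 : e3 f5 a0
[5] 0x1a->0x11 len=7 : 79 c2 5c 79 4c e7 97
query mem[0x16]=0xe7, mem[0x08]=0x23, mem[0x20]=0x97, mem[0x03]=0xa0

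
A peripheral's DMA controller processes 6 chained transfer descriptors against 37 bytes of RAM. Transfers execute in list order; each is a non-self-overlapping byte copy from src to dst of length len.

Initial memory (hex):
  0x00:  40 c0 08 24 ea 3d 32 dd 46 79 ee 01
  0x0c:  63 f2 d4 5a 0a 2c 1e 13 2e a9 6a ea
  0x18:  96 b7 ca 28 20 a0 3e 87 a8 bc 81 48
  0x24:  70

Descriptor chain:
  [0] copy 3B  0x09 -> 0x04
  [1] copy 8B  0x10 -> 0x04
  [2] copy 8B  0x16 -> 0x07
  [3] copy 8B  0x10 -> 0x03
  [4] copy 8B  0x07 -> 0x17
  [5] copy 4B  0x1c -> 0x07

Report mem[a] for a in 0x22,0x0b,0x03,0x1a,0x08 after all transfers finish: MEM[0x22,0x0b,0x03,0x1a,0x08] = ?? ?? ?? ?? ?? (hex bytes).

  after D0: wrote 3B at 0x04 = 79ee01
  after D1: wrote 8B at 0x04 = 0a2c1e132ea96aea
  after D2: wrote 8B at 0x07 = 6aea96b7ca2820a0
  after D3: wrote 8B at 0x03 = 0a2c1e132ea96aea
  after D4: wrote 8B at 0x17 = 2ea96aeaca2820a0
  after D5: wrote 4B at 0x07 = 2820a087
query mem[0x22]=0x81, mem[0x0b]=0xca, mem[0x03]=0x0a, mem[0x1a]=0xea, mem[0x08]=0x20

MEM[0x22,0x0b,0x03,0x1a,0x08] = 81 ca 0a ea 20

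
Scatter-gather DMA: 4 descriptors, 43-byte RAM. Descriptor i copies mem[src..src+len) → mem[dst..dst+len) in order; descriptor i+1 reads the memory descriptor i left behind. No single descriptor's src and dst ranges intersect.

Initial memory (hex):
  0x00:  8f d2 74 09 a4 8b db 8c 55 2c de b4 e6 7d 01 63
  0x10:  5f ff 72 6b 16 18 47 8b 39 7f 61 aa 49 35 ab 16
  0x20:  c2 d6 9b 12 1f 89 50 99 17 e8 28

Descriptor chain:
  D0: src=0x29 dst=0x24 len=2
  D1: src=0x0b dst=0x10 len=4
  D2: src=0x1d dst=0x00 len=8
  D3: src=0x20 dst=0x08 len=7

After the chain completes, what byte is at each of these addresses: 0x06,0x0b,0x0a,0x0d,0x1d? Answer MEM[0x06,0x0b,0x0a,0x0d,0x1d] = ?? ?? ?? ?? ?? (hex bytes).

MEM[0x06,0x0b,0x0a,0x0d,0x1d] = 12 12 9b 28 35

[0] 0x29->0x24 len=2 : e8 28
[1] 0x0b->0x10 len=4 : b4 e6 7d 01
[2] 0x1d->0x00 len=8 : 35 ab 16 c2 d6 9b 12 e8
[3] 0x20->0x08 len=7 : c2 d6 9b 12 e8 28 50
query mem[0x06]=0x12, mem[0x0b]=0x12, mem[0x0a]=0x9b, mem[0x0d]=0x28, mem[0x1d]=0x35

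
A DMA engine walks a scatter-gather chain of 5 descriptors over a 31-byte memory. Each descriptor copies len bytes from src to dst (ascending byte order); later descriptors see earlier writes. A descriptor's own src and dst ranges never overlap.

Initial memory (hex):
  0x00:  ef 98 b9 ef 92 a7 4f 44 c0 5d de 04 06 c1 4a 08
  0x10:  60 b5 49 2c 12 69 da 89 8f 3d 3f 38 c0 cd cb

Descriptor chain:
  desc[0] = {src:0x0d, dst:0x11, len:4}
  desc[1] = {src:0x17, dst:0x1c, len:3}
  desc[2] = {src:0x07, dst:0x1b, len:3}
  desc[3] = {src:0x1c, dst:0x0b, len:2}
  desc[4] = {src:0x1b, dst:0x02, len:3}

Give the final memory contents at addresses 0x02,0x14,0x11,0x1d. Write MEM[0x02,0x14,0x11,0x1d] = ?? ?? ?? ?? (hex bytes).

MEM[0x02,0x14,0x11,0x1d] = 44 60 c1 5d

#0 dst[0x11+4] := {0xc1,0x4a,0x08,0x60}
#1 dst[0x1c+3] := {0x89,0x8f,0x3d}
#2 dst[0x1b+3] := {0x44,0xc0,0x5d}
#3 dst[0x0b+2] := {0xc0,0x5d}
#4 dst[0x02+3] := {0x44,0xc0,0x5d}
query mem[0x02]=0x44, mem[0x14]=0x60, mem[0x11]=0xc1, mem[0x1d]=0x5d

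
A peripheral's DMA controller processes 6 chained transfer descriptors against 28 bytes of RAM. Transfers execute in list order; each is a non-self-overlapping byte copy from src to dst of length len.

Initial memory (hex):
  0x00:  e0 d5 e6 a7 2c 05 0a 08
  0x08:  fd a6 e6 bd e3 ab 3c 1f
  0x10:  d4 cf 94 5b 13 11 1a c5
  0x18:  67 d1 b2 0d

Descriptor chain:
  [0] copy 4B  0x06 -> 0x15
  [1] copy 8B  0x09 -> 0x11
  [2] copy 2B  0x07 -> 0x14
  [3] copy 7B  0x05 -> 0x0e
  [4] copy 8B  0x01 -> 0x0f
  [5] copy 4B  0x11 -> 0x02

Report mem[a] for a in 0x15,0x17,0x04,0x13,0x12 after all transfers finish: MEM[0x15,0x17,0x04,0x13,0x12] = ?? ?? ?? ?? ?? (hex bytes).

#0 dst[0x15+4] := {0x0a,0x08,0xfd,0xa6}
#1 dst[0x11+8] := {0xa6,0xe6,0xbd,0xe3,0xab,0x3c,0x1f,0xd4}
#2 dst[0x14+2] := {0x08,0xfd}
#3 dst[0x0e+7] := {0x05,0x0a,0x08,0xfd,0xa6,0xe6,0xbd}
#4 dst[0x0f+8] := {0xd5,0xe6,0xa7,0x2c,0x05,0x0a,0x08,0xfd}
#5 dst[0x02+4] := {0xa7,0x2c,0x05,0x0a}
query mem[0x15]=0x08, mem[0x17]=0x1f, mem[0x04]=0x05, mem[0x13]=0x05, mem[0x12]=0x2c

MEM[0x15,0x17,0x04,0x13,0x12] = 08 1f 05 05 2c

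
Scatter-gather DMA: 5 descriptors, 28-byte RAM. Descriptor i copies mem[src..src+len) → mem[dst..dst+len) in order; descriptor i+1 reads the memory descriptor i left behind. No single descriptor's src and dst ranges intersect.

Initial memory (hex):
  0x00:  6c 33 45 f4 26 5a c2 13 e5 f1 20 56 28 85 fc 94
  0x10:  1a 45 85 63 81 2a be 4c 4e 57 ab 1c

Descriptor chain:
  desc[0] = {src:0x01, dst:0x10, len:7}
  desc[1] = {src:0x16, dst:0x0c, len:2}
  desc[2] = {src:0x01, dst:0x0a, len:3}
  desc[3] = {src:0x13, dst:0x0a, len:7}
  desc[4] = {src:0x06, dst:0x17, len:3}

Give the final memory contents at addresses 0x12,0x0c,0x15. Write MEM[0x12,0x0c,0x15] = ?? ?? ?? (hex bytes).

MEM[0x12,0x0c,0x15] = f4 c2 c2

D0: mem[0x10..0x16] <- [33 45 f4 26 5a c2 13]
D1: mem[0x0c..0x0d] <- [13 4c]
D2: mem[0x0a..0x0c] <- [33 45 f4]
D3: mem[0x0a..0x10] <- [26 5a c2 13 4c 4e 57]
D4: mem[0x17..0x19] <- [c2 13 e5]
query mem[0x12]=0xf4, mem[0x0c]=0xc2, mem[0x15]=0xc2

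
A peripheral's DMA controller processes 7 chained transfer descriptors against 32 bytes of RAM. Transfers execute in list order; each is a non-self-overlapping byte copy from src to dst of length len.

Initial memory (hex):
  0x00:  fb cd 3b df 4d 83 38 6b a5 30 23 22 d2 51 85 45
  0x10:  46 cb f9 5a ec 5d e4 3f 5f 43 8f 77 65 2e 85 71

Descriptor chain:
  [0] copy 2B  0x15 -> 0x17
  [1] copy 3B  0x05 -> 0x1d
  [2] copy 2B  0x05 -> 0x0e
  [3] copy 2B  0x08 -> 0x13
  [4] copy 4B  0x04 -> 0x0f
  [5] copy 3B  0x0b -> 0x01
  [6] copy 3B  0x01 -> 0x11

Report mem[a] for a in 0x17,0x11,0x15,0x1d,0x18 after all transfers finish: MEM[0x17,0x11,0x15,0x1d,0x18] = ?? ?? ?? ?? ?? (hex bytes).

[0] 0x15->0x17 len=2 : 5d e4
[1] 0x05->0x1d len=3 : 83 38 6b
[2] 0x05->0x0e len=2 : 83 38
[3] 0x08->0x13 len=2 : a5 30
[4] 0x04->0x0f len=4 : 4d 83 38 6b
[5] 0x0b->0x01 len=3 : 22 d2 51
[6] 0x01->0x11 len=3 : 22 d2 51
query mem[0x17]=0x5d, mem[0x11]=0x22, mem[0x15]=0x5d, mem[0x1d]=0x83, mem[0x18]=0xe4

MEM[0x17,0x11,0x15,0x1d,0x18] = 5d 22 5d 83 e4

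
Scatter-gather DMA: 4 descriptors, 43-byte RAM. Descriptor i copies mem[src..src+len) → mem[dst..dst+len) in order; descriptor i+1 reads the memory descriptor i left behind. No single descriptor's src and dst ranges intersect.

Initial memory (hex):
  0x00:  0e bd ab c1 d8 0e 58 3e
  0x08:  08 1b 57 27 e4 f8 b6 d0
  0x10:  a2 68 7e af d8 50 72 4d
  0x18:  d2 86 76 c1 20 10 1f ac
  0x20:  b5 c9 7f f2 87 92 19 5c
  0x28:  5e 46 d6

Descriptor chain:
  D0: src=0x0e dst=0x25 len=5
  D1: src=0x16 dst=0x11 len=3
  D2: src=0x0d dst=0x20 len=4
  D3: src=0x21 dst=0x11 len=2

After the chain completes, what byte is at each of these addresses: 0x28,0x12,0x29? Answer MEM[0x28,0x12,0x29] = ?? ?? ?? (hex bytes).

MEM[0x28,0x12,0x29] = 68 d0 7e

D0: mem[0x25..0x29] <- [b6 d0 a2 68 7e]
D1: mem[0x11..0x13] <- [72 4d d2]
D2: mem[0x20..0x23] <- [f8 b6 d0 a2]
D3: mem[0x11..0x12] <- [b6 d0]
query mem[0x28]=0x68, mem[0x12]=0xd0, mem[0x29]=0x7e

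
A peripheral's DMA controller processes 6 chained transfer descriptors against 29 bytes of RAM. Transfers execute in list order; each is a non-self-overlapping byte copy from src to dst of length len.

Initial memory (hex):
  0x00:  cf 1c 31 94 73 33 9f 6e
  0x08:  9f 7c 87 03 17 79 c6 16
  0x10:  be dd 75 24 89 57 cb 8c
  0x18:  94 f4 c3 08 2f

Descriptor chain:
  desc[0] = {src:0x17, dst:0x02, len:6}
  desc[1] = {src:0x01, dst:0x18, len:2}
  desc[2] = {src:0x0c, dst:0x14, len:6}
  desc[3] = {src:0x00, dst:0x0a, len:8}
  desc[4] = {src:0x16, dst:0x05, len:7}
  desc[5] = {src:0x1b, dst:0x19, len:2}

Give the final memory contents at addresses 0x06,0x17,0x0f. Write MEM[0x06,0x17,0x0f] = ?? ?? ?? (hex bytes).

[0] 0x17->0x02 len=6 : 8c 94 f4 c3 08 2f
[1] 0x01->0x18 len=2 : 1c 8c
[2] 0x0c->0x14 len=6 : 17 79 c6 16 be dd
[3] 0x00->0x0a len=8 : cf 1c 8c 94 f4 c3 08 2f
[4] 0x16->0x05 len=7 : c6 16 be dd c3 08 2f
[5] 0x1b->0x19 len=2 : 08 2f
query mem[0x06]=0x16, mem[0x17]=0x16, mem[0x0f]=0xc3

MEM[0x06,0x17,0x0f] = 16 16 c3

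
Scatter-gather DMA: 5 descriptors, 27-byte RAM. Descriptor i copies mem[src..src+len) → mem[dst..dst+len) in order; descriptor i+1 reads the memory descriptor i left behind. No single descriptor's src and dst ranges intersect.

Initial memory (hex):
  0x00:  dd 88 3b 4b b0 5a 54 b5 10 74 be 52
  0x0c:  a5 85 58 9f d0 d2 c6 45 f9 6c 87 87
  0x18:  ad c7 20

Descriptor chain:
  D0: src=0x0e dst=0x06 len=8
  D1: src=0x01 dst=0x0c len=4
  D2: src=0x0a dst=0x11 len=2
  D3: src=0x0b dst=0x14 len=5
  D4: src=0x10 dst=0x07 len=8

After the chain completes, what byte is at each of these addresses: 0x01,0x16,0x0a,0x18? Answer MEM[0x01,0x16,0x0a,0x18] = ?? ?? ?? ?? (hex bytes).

D0: mem[0x06..0x0d] <- [58 9f d0 d2 c6 45 f9 6c]
D1: mem[0x0c..0x0f] <- [88 3b 4b b0]
D2: mem[0x11..0x12] <- [c6 45]
D3: mem[0x14..0x18] <- [45 88 3b 4b b0]
D4: mem[0x07..0x0e] <- [d0 c6 45 45 45 88 3b 4b]
query mem[0x01]=0x88, mem[0x16]=0x3b, mem[0x0a]=0x45, mem[0x18]=0xb0

MEM[0x01,0x16,0x0a,0x18] = 88 3b 45 b0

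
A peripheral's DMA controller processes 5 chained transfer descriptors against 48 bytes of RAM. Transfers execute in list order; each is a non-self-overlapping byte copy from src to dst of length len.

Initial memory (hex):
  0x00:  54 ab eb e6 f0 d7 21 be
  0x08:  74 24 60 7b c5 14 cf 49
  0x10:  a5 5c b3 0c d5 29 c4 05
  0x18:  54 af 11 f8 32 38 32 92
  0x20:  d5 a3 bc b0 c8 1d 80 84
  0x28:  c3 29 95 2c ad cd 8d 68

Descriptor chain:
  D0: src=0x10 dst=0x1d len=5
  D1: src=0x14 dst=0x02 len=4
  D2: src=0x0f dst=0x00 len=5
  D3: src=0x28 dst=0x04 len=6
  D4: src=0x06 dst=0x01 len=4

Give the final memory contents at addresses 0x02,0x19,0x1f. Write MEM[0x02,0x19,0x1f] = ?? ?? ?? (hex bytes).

MEM[0x02,0x19,0x1f] = 2c af b3

#0 dst[0x1d+5] := {0xa5,0x5c,0xb3,0x0c,0xd5}
#1 dst[0x02+4] := {0xd5,0x29,0xc4,0x05}
#2 dst[0x00+5] := {0x49,0xa5,0x5c,0xb3,0x0c}
#3 dst[0x04+6] := {0xc3,0x29,0x95,0x2c,0xad,0xcd}
#4 dst[0x01+4] := {0x95,0x2c,0xad,0xcd}
query mem[0x02]=0x2c, mem[0x19]=0xaf, mem[0x1f]=0xb3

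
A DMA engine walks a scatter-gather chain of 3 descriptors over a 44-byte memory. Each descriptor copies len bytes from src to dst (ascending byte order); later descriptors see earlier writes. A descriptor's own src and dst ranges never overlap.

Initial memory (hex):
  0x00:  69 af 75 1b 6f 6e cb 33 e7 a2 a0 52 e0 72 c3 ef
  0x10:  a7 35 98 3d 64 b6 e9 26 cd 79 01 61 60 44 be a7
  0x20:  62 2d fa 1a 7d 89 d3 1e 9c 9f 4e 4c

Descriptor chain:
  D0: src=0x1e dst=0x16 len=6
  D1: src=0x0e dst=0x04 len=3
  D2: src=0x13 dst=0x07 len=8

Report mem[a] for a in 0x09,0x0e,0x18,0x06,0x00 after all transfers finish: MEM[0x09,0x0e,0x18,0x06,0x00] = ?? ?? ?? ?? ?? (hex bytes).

MEM[0x09,0x0e,0x18,0x06,0x00] = b6 fa 62 a7 69

  after D0: wrote 6B at 0x16 = bea7622dfa1a
  after D1: wrote 3B at 0x04 = c3efa7
  after D2: wrote 8B at 0x07 = 3d64b6bea7622dfa
query mem[0x09]=0xb6, mem[0x0e]=0xfa, mem[0x18]=0x62, mem[0x06]=0xa7, mem[0x00]=0x69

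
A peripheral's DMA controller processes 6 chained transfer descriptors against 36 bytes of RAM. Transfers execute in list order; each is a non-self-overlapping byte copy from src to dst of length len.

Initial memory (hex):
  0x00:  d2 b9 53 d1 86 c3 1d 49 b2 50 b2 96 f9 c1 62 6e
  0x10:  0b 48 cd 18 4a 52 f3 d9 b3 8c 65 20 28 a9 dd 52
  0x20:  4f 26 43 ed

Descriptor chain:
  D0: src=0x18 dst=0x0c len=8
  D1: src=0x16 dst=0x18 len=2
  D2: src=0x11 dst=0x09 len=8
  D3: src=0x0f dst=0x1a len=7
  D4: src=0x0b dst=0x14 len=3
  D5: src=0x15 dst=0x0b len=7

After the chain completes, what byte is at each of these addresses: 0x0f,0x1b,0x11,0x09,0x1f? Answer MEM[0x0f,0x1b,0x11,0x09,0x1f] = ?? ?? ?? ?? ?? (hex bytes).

[0] 0x18->0x0c len=8 : b3 8c 65 20 28 a9 dd 52
[1] 0x16->0x18 len=2 : f3 d9
[2] 0x11->0x09 len=8 : a9 dd 52 4a 52 f3 d9 f3
[3] 0x0f->0x1a len=7 : d9 f3 a9 dd 52 4a 52
[4] 0x0b->0x14 len=3 : 52 4a 52
[5] 0x15->0x0b len=7 : 4a 52 d9 f3 d9 d9 f3
query mem[0x0f]=0xd9, mem[0x1b]=0xf3, mem[0x11]=0xf3, mem[0x09]=0xa9, mem[0x1f]=0x4a

MEM[0x0f,0x1b,0x11,0x09,0x1f] = d9 f3 f3 a9 4a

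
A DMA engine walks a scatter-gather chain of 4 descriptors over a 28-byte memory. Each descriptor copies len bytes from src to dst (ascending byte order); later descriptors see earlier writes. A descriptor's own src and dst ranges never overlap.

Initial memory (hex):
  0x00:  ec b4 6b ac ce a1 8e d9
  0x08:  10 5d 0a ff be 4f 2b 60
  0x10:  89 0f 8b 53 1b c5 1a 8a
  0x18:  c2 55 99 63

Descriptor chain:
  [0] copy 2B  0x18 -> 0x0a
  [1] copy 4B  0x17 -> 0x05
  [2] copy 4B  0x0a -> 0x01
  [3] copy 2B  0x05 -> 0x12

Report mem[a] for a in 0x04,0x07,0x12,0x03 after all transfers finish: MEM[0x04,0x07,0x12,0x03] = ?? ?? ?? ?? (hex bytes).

MEM[0x04,0x07,0x12,0x03] = 4f 55 8a be

  after D0: wrote 2B at 0x0a = c255
  after D1: wrote 4B at 0x05 = 8ac25599
  after D2: wrote 4B at 0x01 = c255be4f
  after D3: wrote 2B at 0x12 = 8ac2
query mem[0x04]=0x4f, mem[0x07]=0x55, mem[0x12]=0x8a, mem[0x03]=0xbe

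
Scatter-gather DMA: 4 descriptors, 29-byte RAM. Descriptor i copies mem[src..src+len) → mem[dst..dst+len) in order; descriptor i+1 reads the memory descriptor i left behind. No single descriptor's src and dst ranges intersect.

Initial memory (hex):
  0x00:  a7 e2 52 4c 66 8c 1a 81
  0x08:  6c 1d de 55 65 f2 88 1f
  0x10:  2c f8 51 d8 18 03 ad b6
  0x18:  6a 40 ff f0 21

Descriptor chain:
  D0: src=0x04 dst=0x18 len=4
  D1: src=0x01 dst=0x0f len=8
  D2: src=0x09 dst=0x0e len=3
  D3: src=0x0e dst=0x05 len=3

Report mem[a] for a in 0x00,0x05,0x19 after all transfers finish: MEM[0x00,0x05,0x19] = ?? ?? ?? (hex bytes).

[0] 0x04->0x18 len=4 : 66 8c 1a 81
[1] 0x01->0x0f len=8 : e2 52 4c 66 8c 1a 81 6c
[2] 0x09->0x0e len=3 : 1d de 55
[3] 0x0e->0x05 len=3 : 1d de 55
query mem[0x00]=0xa7, mem[0x05]=0x1d, mem[0x19]=0x8c

MEM[0x00,0x05,0x19] = a7 1d 8c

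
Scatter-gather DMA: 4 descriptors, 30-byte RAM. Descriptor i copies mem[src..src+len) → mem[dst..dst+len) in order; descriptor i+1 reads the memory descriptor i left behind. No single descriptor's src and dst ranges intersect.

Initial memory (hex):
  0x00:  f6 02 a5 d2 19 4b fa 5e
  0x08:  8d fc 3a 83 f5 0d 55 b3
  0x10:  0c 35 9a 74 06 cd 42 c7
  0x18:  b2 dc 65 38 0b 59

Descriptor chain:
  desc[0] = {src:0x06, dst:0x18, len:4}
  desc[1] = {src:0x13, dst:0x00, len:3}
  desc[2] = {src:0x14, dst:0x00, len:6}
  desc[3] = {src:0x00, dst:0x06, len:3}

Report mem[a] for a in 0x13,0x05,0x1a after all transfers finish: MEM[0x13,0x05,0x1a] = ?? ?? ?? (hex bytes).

MEM[0x13,0x05,0x1a] = 74 5e 8d

  after D0: wrote 4B at 0x18 = fa5e8dfc
  after D1: wrote 3B at 0x00 = 7406cd
  after D2: wrote 6B at 0x00 = 06cd42c7fa5e
  after D3: wrote 3B at 0x06 = 06cd42
query mem[0x13]=0x74, mem[0x05]=0x5e, mem[0x1a]=0x8d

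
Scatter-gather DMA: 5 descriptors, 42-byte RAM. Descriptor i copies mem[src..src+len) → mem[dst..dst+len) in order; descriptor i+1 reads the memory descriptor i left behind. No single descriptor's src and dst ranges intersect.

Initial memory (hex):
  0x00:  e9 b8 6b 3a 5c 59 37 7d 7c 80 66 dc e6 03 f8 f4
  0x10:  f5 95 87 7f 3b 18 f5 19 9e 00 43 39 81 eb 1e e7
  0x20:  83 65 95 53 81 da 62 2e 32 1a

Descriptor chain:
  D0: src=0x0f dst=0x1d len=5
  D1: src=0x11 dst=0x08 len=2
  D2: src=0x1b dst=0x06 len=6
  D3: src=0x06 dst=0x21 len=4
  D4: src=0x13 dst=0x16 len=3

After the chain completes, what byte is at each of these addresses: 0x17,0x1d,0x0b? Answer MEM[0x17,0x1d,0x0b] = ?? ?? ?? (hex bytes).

MEM[0x17,0x1d,0x0b] = 3b f4 87

  after D0: wrote 5B at 0x1d = f4f595877f
  after D1: wrote 2B at 0x08 = 9587
  after D2: wrote 6B at 0x06 = 3981f4f59587
  after D3: wrote 4B at 0x21 = 3981f4f5
  after D4: wrote 3B at 0x16 = 7f3b18
query mem[0x17]=0x3b, mem[0x1d]=0xf4, mem[0x0b]=0x87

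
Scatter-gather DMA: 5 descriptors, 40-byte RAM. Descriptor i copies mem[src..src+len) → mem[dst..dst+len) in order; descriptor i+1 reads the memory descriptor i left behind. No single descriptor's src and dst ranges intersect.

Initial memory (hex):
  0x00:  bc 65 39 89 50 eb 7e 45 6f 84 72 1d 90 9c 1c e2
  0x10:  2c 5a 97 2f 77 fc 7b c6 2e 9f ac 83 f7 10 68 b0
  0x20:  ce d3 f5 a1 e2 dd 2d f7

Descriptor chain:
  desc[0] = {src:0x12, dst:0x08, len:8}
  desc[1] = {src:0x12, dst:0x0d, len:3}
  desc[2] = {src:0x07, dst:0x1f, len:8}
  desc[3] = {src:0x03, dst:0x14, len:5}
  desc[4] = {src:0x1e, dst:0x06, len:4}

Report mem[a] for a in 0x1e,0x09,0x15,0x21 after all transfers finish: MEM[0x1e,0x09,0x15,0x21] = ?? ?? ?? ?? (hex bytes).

MEM[0x1e,0x09,0x15,0x21] = 68 2f 50 2f

D0: mem[0x08..0x0f] <- [97 2f 77 fc 7b c6 2e 9f]
D1: mem[0x0d..0x0f] <- [97 2f 77]
D2: mem[0x1f..0x26] <- [45 97 2f 77 fc 7b 97 2f]
D3: mem[0x14..0x18] <- [89 50 eb 7e 45]
D4: mem[0x06..0x09] <- [68 45 97 2f]
query mem[0x1e]=0x68, mem[0x09]=0x2f, mem[0x15]=0x50, mem[0x21]=0x2f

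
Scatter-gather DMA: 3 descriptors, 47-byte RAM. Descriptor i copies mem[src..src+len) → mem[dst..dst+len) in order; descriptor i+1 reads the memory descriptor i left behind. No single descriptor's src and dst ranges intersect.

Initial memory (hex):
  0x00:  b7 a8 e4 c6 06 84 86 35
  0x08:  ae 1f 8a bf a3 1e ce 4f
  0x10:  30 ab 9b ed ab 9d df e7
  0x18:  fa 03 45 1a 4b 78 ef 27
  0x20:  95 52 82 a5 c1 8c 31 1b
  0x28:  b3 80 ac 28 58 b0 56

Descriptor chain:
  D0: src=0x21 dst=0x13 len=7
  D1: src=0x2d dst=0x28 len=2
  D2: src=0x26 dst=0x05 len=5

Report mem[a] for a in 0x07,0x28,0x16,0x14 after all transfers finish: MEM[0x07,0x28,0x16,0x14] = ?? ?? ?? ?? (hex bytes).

MEM[0x07,0x28,0x16,0x14] = b0 b0 c1 82

[0] 0x21->0x13 len=7 : 52 82 a5 c1 8c 31 1b
[1] 0x2d->0x28 len=2 : b0 56
[2] 0x26->0x05 len=5 : 31 1b b0 56 ac
query mem[0x07]=0xb0, mem[0x28]=0xb0, mem[0x16]=0xc1, mem[0x14]=0x82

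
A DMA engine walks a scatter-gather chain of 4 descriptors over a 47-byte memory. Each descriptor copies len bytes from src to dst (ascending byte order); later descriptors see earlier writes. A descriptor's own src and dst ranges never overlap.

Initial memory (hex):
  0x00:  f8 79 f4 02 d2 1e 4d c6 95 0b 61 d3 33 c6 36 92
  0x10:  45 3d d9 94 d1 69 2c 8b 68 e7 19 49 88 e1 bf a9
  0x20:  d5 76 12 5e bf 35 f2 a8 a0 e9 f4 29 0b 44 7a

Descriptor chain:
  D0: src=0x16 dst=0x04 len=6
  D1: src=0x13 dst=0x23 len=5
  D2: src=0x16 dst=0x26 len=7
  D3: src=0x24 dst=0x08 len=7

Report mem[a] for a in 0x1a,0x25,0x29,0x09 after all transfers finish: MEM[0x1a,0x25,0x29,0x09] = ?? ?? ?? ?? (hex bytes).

MEM[0x1a,0x25,0x29,0x09] = 19 69 e7 69

#0 dst[0x04+6] := {0x2c,0x8b,0x68,0xe7,0x19,0x49}
#1 dst[0x23+5] := {0x94,0xd1,0x69,0x2c,0x8b}
#2 dst[0x26+7] := {0x2c,0x8b,0x68,0xe7,0x19,0x49,0x88}
#3 dst[0x08+7] := {0xd1,0x69,0x2c,0x8b,0x68,0xe7,0x19}
query mem[0x1a]=0x19, mem[0x25]=0x69, mem[0x29]=0xe7, mem[0x09]=0x69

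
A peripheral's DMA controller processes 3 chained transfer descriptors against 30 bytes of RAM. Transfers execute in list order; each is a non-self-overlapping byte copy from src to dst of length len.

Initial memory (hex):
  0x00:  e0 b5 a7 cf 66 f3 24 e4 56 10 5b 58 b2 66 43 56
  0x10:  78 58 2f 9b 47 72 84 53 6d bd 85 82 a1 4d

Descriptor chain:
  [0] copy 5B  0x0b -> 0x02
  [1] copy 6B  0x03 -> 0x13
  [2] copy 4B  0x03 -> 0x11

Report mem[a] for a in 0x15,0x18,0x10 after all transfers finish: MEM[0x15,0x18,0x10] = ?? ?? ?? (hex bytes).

[0] 0x0b->0x02 len=5 : 58 b2 66 43 56
[1] 0x03->0x13 len=6 : b2 66 43 56 e4 56
[2] 0x03->0x11 len=4 : b2 66 43 56
query mem[0x15]=0x43, mem[0x18]=0x56, mem[0x10]=0x78

MEM[0x15,0x18,0x10] = 43 56 78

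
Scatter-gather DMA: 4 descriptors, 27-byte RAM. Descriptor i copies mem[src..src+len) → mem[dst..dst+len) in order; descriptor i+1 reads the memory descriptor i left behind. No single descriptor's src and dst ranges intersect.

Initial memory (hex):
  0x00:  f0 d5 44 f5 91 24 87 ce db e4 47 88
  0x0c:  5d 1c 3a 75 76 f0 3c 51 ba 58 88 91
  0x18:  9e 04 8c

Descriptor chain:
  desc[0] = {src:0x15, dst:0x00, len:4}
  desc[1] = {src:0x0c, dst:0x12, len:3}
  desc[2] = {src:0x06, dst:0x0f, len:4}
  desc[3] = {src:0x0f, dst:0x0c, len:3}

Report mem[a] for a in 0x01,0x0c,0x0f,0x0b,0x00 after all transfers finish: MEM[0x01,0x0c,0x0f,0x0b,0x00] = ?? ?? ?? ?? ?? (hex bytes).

[0] 0x15->0x00 len=4 : 58 88 91 9e
[1] 0x0c->0x12 len=3 : 5d 1c 3a
[2] 0x06->0x0f len=4 : 87 ce db e4
[3] 0x0f->0x0c len=3 : 87 ce db
query mem[0x01]=0x88, mem[0x0c]=0x87, mem[0x0f]=0x87, mem[0x0b]=0x88, mem[0x00]=0x58

MEM[0x01,0x0c,0x0f,0x0b,0x00] = 88 87 87 88 58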